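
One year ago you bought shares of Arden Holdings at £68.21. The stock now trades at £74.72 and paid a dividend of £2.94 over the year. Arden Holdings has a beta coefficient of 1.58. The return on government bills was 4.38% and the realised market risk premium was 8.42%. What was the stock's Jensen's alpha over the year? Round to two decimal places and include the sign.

Realised HPR = (P1 + D1 − P0) / P0 = (74.72 + 2.94 − 68.21) / 68.21 = 9.45 / 68.21 = 13.8543%
CAPM required = R_f + β·MRP = 4.38% + 1.58 × 8.42% = 17.6836%
α = realised − required = 13.8543% − 17.6836% = -3.83%

-3.83%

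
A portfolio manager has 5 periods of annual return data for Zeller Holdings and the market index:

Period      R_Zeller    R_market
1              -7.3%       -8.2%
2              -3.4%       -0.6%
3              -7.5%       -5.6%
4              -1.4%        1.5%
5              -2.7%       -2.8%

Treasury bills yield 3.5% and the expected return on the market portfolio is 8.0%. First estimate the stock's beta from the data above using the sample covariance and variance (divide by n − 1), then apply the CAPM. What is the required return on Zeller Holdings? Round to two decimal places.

Mean R_i = (-7.3 − 3.4 − 7.5 − 1.4 − 2.7) / 5 = -4.4600%
Mean R_m = (-8.2 − 0.6 − 5.6 + 1.5 − 2.8) / 5 = -3.1400%
Σ(R_i − R̄_i)(R_m − R̄_m) = 39.3380  ⇒  Cov = 39.3380 / 4 = 9.8345
Σ(R_m − R̄_m)² = 59.7520  ⇒  Var(R_m) = 59.7520 / 4 = 14.9380
β = Cov / Var(R_m) = 9.8345 / 14.9380 = 0.6584
MRP = 8.0% − 3.5% = 4.50%
E(R) = R_f + β × MRP = 3.5% + 0.6584 × 4.5% = 6.46%

6.46%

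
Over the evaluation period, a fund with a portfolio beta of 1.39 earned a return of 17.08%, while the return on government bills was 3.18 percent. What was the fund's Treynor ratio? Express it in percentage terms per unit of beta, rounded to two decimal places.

Treynor = (R_P − R_f) / β_P = (17.08% − 3.18%) / 1.3900 = 13.90% / 1.3900 = 10.00%

10.00%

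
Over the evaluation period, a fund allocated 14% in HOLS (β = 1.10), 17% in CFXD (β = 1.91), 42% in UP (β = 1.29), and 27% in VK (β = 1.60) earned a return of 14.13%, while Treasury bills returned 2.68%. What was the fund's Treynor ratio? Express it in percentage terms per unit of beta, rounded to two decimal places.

7.88%

β_P = 0.14×1.10 + 0.17×1.91 + 0.42×1.29 + 0.27×1.60 = 1.4525
Treynor = (R_P − R_f) / β_P = (14.13% − 2.68%) / 1.4525 = 11.45% / 1.4525 = 7.88%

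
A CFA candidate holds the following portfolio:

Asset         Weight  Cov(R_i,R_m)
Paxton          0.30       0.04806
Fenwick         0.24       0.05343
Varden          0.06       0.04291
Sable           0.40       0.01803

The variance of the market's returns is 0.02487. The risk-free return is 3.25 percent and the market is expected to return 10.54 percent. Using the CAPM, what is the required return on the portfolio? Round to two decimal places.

β_Paxton = 0.04806 / 0.02487 = 1.9324
β_Fenwick = 0.05343 / 0.02487 = 2.1484
β_Varden = 0.04291 / 0.02487 = 1.7254
β_Sable = 0.01803 / 0.02487 = 0.7250
β_P = Σ w_i β_i = 0.30×1.9324 + 0.24×2.1484 + 0.06×1.7254 + 0.40×0.7250 = 1.4889
MRP = 10.54% − 3.25% = 7.29%
E(R_P) = R_f + β_P × MRP = 3.25% + 1.4889 × 7.29% = 14.10%

14.10%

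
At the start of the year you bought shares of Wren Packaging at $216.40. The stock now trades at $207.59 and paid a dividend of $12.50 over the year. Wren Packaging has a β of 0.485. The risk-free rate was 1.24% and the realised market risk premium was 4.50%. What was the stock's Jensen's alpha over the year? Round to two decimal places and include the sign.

Realised HPR = (P1 + D1 − P0) / P0 = (207.59 + 12.50 − 216.40) / 216.40 = 3.69 / 216.40 = 1.7052%
CAPM required = R_f + β·MRP = 1.24% + 0.485 × 4.50% = 3.42250%
α = realised − required = 1.7052% − 3.42250% = -1.72%

-1.72%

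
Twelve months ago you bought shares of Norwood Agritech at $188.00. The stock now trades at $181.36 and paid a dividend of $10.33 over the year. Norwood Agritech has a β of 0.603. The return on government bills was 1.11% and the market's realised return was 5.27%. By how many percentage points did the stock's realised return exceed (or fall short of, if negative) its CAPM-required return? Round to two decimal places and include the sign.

Realised HPR = (P1 + D1 − P0) / P0 = (181.36 + 10.33 − 188.00) / 188.00 = 3.69 / 188.00 = 1.9628%
MRP = 5.27% − 1.11% = 4.16%
CAPM required = R_f + β·MRP = 1.11% + 0.603 × 4.16% = 3.61848%
α = realised − required = 1.9628% − 3.61848% = -1.66%

-1.66%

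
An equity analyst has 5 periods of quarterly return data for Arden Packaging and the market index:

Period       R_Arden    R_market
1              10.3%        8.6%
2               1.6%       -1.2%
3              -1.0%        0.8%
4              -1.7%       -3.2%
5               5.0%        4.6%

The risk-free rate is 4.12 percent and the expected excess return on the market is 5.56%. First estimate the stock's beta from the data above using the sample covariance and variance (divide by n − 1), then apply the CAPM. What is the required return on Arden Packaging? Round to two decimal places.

Mean R_i = (10.3 + 1.6 − 1.0 − 1.7 + 5.0) / 5 = 2.8400%
Mean R_m = (8.6 − 1.2 + 0.8 − 3.2 + 4.6) / 5 = 1.9200%
Σ(R_i − R̄_i)(R_m − R̄_m) = 87.0360  ⇒  Cov = 87.0360 / 4 = 21.7590
Σ(R_m − R̄_m)² = 89.0080  ⇒  Var(R_m) = 89.0080 / 4 = 22.2520
β = Cov / Var(R_m) = 21.7590 / 22.2520 = 0.9778
E(R) = R_f + β × MRP = 4.12% + 0.9778 × 5.56% = 9.56%

9.56%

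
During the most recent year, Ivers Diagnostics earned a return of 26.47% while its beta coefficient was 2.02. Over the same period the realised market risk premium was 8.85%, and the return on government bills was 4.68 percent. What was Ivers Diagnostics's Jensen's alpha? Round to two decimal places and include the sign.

+3.91%

CAPM benchmark = R_f + β(R_m − R_f) = 4.68% + 2.02 × 8.85% = 22.5570%
α = actual − benchmark = 26.47% − 22.5570% = +3.91%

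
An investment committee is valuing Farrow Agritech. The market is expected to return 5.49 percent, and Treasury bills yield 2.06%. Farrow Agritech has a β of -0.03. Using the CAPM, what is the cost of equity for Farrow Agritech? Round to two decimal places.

Market risk premium = E(R_m) − R_f = 5.49% − 2.06% = 3.43%
E(R) = R_f + β × MRP = 2.06% + -0.03 × 3.43% = 1.96%

1.96%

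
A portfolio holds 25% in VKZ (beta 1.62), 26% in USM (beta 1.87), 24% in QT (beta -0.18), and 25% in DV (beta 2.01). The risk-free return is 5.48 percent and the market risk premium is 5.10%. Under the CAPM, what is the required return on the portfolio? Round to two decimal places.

β_P = Σ w_i β_i = 0.25×1.62 + 0.26×1.87 + 0.24×-0.18 + 0.25×2.01 = 1.3505
E(R_P) = R_f + β_P × MRP = 5.48% + 1.3505 × 5.10% = 12.37%

12.37%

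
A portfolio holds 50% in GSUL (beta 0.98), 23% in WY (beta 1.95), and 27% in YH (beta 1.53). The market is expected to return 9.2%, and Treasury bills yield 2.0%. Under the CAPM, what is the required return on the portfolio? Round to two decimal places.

β_P = Σ w_i β_i = 0.50×0.98 + 0.23×1.95 + 0.27×1.53 = 1.3516
MRP = 9.2% − 2.0% = 7.20%
E(R_P) = R_f + β_P × MRP = 2.0% + 1.3516 × 7.2% = 11.73%

11.73%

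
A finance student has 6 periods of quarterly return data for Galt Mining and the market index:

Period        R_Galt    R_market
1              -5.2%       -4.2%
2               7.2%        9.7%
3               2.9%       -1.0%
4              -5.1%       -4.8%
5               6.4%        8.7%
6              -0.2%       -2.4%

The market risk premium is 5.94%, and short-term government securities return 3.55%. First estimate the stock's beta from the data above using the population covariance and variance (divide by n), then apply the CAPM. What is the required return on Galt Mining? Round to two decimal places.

Mean R_i = (-5.2 + 7.2 + 2.9 − 5.1 + 6.4 − 0.2) / 6 = 1.0000%
Mean R_m = (-4.2 + 9.7 − 1.0 − 4.8 + 8.7 − 2.4) / 6 = 1.0000%
Σ(R_i − R̄_i)(R_m − R̄_m) = 163.4200  ⇒  Cov = 163.4200 / 6 = 27.2367
Σ(R_m − R̄_m)² = 211.2200  ⇒  Var(R_m) = 211.2200 / 6 = 35.2033
β = Cov / Var(R_m) = 27.2367 / 35.2033 = 0.7737
E(R) = R_f + β × MRP = 3.55% + 0.7737 × 5.94% = 8.15%

8.15%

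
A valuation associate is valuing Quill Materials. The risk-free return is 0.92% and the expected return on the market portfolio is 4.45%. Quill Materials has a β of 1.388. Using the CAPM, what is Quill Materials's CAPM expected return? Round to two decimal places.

Market risk premium = E(R_m) − R_f = 4.45% − 0.92% = 3.53%
E(R) = R_f + β × MRP = 0.92% + 1.388 × 3.53% = 5.82%

5.82%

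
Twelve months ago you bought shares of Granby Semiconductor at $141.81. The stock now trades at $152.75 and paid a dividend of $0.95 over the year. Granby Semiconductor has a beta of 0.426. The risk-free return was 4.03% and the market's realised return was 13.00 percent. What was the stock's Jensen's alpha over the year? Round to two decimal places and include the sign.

+0.53%

Realised HPR = (P1 + D1 − P0) / P0 = (152.75 + 0.95 − 141.81) / 141.81 = 11.89 / 141.81 = 8.3845%
MRP = 13.00% − 4.03% = 8.97%
CAPM required = R_f + β·MRP = 4.03% + 0.426 × 8.97% = 7.85122%
α = realised − required = 8.3845% − 7.85122% = +0.53%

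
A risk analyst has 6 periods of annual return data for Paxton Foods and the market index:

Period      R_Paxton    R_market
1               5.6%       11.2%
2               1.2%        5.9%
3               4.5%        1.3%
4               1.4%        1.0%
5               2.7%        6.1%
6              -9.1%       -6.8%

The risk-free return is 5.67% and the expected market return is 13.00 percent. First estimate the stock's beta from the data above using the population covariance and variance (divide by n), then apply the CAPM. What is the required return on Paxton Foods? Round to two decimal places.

10.96%

Mean R_i = (5.6 + 1.2 + 4.5 + 1.4 + 2.7 − 9.1) / 6 = 1.0500%
Mean R_m = (11.2 + 5.9 + 1.3 + 1.0 + 6.1 − 6.8) / 6 = 3.1167%
Σ(R_i − R̄_i)(R_m − R̄_m) = 135.7650  ⇒  Cov = 135.7650 / 6 = 22.6275
Σ(R_m − R̄_m)² = 188.1083  ⇒  Var(R_m) = 188.1083 / 6 = 31.3514
β = Cov / Var(R_m) = 22.6275 / 31.3514 = 0.7217
MRP = 13.00% − 5.67% = 7.33%
E(R) = R_f + β × MRP = 5.67% + 0.7217 × 7.33% = 10.96%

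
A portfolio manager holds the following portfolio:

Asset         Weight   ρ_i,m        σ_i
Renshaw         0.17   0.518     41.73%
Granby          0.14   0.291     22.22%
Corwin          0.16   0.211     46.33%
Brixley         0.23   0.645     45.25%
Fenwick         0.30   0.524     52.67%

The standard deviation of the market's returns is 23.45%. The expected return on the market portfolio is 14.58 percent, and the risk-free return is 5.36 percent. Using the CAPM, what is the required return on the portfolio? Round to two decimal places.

β_Renshaw = 0.518 × 41.73% / 23.45% = 0.9218
β_Granby = 0.291 × 22.22% / 23.45% = 0.2757
β_Corwin = 0.211 × 46.33% / 23.45% = 0.4169
β_Brixley = 0.645 × 45.25% / 23.45% = 1.2446
β_Fenwick = 0.524 × 52.67% / 23.45% = 1.1769
β_P = Σ w_i β_i = 0.17×0.9218 + 0.14×0.2757 + 0.16×0.4169 + 0.23×1.2446 + 0.30×1.1769 = 0.9013
MRP = 14.58% − 5.36% = 9.22%
E(R_P) = R_f + β_P × MRP = 5.36% + 0.9013 × 9.22% = 13.67%

13.67%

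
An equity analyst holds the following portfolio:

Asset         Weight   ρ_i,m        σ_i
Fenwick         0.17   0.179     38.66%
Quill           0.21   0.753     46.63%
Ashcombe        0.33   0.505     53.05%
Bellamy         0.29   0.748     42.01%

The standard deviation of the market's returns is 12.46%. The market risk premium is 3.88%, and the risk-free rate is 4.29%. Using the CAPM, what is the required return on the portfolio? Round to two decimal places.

12.54%

β_Fenwick = 0.179 × 38.66% / 12.46% = 0.5554
β_Quill = 0.753 × 46.63% / 12.46% = 2.8180
β_Ashcombe = 0.505 × 53.05% / 12.46% = 2.1501
β_Bellamy = 0.748 × 42.01% / 12.46% = 2.5219
β_P = Σ w_i β_i = 0.17×0.5554 + 0.21×2.8180 + 0.33×2.1501 + 0.29×2.5219 = 2.1271
E(R_P) = R_f + β_P × MRP = 4.29% + 2.1271 × 3.88% = 12.54%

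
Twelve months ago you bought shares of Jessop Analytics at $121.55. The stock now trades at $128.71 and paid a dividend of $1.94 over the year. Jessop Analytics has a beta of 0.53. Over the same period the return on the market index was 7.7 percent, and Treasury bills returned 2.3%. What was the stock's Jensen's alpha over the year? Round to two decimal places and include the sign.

Realised HPR = (P1 + D1 − P0) / P0 = (128.71 + 1.94 − 121.55) / 121.55 = 9.10 / 121.55 = 7.4866%
MRP = 7.7% − 2.3% = 5.40%
CAPM required = R_f + β·MRP = 2.3% + 0.53 × 5.4% = 5.1620%
α = realised − required = 7.4866% − 5.1620% = +2.32%

+2.32%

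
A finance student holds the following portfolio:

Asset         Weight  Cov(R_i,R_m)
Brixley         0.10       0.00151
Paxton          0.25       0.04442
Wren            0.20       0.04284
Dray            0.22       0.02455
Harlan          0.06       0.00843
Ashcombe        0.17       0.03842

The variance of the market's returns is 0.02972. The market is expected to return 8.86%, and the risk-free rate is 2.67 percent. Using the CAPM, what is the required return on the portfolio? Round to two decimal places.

9.39%

β_Brixley = 0.00151 / 0.02972 = 0.0508
β_Paxton = 0.04442 / 0.02972 = 1.4946
β_Wren = 0.04284 / 0.02972 = 1.4415
β_Dray = 0.02455 / 0.02972 = 0.8260
β_Harlan = 0.00843 / 0.02972 = 0.2836
β_Ashcombe = 0.03842 / 0.02972 = 1.2927
β_P = Σ w_i β_i = 0.10×0.0508 + 0.25×1.4946 + 0.20×1.4415 + 0.22×0.8260 + 0.06×0.2836 + 0.17×1.2927 = 1.0855
MRP = 8.86% − 2.67% = 6.19%
E(R_P) = R_f + β_P × MRP = 2.67% + 1.0855 × 6.19% = 9.39%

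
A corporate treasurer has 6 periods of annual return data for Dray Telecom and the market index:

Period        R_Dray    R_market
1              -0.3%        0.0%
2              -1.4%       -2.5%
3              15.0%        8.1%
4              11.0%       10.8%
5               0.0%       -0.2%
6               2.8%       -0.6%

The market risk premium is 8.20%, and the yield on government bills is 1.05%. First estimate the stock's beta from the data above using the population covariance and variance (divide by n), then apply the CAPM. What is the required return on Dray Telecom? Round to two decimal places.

Mean R_i = (-0.3 − 1.4 + 15.0 + 11.0 + 0.0 + 2.8) / 6 = 4.5167%
Mean R_m = (0.0 − 2.5 + 8.1 + 10.8 − 0.2 − 0.6) / 6 = 2.6000%
Σ(R_i − R̄_i)(R_m − R̄_m) = 171.6600  ⇒  Cov = 171.6600 / 6 = 28.6100
Σ(R_m − R̄_m)² = 148.3400  ⇒  Var(R_m) = 148.3400 / 6 = 24.7233
β = Cov / Var(R_m) = 28.6100 / 24.7233 = 1.1572
E(R) = R_f + β × MRP = 1.05% + 1.1572 × 8.20% = 10.54%

10.54%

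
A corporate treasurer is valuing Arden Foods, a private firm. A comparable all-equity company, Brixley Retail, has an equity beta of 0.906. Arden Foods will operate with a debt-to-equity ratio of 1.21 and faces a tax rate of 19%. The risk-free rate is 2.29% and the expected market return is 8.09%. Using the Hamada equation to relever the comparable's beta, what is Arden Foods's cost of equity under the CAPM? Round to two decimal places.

12.70%

β_L = β_U × [1 + (1 − t)(D/E)] = 0.906 × [1 + (1 − 0.19) × 1.21]
    = 0.906 × [1 + 0.81 × 1.21] = 0.906 × 1.9801 = 1.7940
MRP = 8.09% − 2.29% = 5.80%
E(R) = R_f + β_L × MRP = 2.29% + 1.7940 × 5.80% = 12.70%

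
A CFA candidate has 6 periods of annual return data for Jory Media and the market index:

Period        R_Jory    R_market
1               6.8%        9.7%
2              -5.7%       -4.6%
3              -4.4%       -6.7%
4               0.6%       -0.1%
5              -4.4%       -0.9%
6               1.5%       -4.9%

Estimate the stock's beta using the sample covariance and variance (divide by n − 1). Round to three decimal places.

Mean R_i = (6.8 − 5.7 − 4.4 + 0.6 − 4.4 + 1.5) / 6 = -0.9333%
Mean R_m = (9.7 − 4.6 − 6.7 − 0.1 − 0.9 − 4.9) / 6 = -1.2500%
Σ(R_i − R̄_i)(R_m − R̄_m) = 111.2100  ⇒  Cov = 111.2100 / 5 = 22.2420
Σ(R_m − R̄_m)² = 175.5950  ⇒  Var(R_m) = 175.5950 / 5 = 35.1190
β = Cov / Var(R_m) = 22.2420 / 35.1190 = 0.6333

0.633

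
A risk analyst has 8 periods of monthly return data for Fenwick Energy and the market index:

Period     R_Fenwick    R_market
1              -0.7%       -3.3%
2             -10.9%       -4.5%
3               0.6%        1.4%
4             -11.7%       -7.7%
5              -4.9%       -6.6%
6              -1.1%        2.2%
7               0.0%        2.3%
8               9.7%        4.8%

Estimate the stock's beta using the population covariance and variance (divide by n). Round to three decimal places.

Mean R_i = (-0.7 − 10.9 + 0.6 − 11.7 − 4.9 − 1.1 + 0.0 + 9.7) / 8 = -2.3750%
Mean R_m = (-3.3 − 4.5 + 1.4 − 7.7 − 6.6 + 2.2 + 2.3 + 4.8) / 8 = -1.4250%
Σ(R_i − R̄_i)(R_m − R̄_m) = 191.6950  ⇒  Cov = 191.6950 / 8 = 23.9619
Σ(R_m − R̄_m)² = 152.8750  ⇒  Var(R_m) = 152.8750 / 8 = 19.1094
β = Cov / Var(R_m) = 23.9619 / 19.1094 = 1.2539

1.254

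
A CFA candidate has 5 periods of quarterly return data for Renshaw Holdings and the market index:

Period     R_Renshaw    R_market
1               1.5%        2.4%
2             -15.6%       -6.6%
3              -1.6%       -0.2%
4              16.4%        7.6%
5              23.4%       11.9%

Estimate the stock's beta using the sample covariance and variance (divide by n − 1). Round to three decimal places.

Mean R_i = (1.5 − 15.6 − 1.6 + 16.4 + 23.4) / 5 = 4.8200%
Mean R_m = (2.4 − 6.6 − 0.2 + 7.6 + 11.9) / 5 = 3.0200%
Σ(R_i − R̄_i)(R_m − R̄_m) = 437.1980  ⇒  Cov = 437.1980 / 4 = 109.2995
Σ(R_m − R̄_m)² = 203.1280  ⇒  Var(R_m) = 203.1280 / 4 = 50.7820
β = Cov / Var(R_m) = 109.2995 / 50.7820 = 2.1523

2.152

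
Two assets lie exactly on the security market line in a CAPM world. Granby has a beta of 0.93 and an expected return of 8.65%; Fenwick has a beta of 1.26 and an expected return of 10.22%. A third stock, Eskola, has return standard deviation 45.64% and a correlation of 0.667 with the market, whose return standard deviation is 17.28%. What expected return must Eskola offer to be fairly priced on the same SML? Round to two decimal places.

MRP = (10.22% − 8.65%) / (1.26 − 0.93) = 4.7576%
R_f = 8.65% − 0.93 × 4.7576% = 4.2254%
β_Eskola = ρ·σ_i/σ_m = 0.667 × 45.64 / 17.28 = 1.7617
E(R_Eskola) = R_f + β × MRP = 4.2254% + 1.7617 × 4.7576% = 12.61%

12.61%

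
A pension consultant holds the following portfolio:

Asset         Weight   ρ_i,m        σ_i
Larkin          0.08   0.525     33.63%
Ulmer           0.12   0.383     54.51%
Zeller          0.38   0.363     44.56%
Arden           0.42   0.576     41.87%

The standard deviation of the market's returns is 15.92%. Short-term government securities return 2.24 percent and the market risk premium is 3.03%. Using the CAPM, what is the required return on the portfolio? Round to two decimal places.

β_Larkin = 0.525 × 33.63% / 15.92% = 1.1090
β_Ulmer = 0.383 × 54.51% / 15.92% = 1.3114
β_Zeller = 0.363 × 44.56% / 15.92% = 1.0160
β_Arden = 0.576 × 41.87% / 15.92% = 1.5149
β_P = Σ w_i β_i = 0.08×1.1090 + 0.12×1.3114 + 0.38×1.0160 + 0.42×1.5149 = 1.2684
E(R_P) = R_f + β_P × MRP = 2.24% + 1.2684 × 3.03% = 6.08%

6.08%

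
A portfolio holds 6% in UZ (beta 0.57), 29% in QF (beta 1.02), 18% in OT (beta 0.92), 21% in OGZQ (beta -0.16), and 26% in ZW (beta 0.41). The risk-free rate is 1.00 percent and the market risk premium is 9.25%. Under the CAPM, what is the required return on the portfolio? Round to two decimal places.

β_P = Σ w_i β_i = 0.06×0.57 + 0.29×1.02 + 0.18×0.92 + 0.21×-0.16 + 0.26×0.41 = 0.5686
E(R_P) = R_f + β_P × MRP = 1.00% + 0.5686 × 9.25% = 6.26%

6.26%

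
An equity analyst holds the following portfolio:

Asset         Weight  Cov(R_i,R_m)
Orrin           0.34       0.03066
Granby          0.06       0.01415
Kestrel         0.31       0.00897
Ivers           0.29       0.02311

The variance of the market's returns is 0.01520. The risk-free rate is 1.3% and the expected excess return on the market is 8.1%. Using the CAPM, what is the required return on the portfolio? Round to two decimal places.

β_Orrin = 0.03066 / 0.01520 = 2.0171
β_Granby = 0.01415 / 0.01520 = 0.9309
β_Kestrel = 0.00897 / 0.01520 = 0.5901
β_Ivers = 0.02311 / 0.01520 = 1.5204
β_P = Σ w_i β_i = 0.34×2.0171 + 0.06×0.9309 + 0.31×0.5901 + 0.29×1.5204 = 1.3655
E(R_P) = R_f + β_P × MRP = 1.3% + 1.3655 × 8.1% = 12.36%

12.36%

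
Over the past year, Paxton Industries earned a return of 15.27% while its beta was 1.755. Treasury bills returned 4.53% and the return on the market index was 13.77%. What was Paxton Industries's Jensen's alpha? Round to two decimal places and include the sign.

Market excess return = 13.77% − 4.53% = 9.24%
CAPM benchmark = R_f + β(R_m − R_f) = 4.53% + 1.755 × 9.24% = 20.74620%
α = actual − benchmark = 15.27% − 20.74620% = -5.48%

-5.48%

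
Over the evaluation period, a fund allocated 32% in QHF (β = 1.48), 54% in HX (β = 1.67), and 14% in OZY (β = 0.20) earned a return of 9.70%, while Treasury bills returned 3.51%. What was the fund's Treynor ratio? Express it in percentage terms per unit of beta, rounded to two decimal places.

4.41%

β_P = 0.32×1.48 + 0.54×1.67 + 0.14×0.20 = 1.4034
Treynor = (R_P − R_f) / β_P = (9.70% − 3.51%) / 1.4034 = 6.19% / 1.4034 = 4.41%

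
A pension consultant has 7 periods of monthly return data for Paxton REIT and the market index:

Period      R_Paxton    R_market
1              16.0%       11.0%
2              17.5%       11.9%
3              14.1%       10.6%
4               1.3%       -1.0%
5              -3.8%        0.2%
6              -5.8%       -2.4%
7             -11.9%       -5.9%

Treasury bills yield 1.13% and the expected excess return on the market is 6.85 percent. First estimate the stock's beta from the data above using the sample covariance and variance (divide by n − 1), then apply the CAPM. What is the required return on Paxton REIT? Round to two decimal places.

11.88%

Mean R_i = (16.0 + 17.5 + 14.1 + 1.3 − 3.8 − 5.8 − 11.9) / 7 = 3.9143%
Mean R_m = (11.0 + 11.9 + 10.6 − 1.0 + 0.2 − 2.4 − 5.9) / 7 = 3.4857%
Σ(R_i − R̄_i)(R_m − R̄_m) = 520.2714  ⇒  Cov = 520.2714 / 6 = 86.7119
Σ(R_m − R̄_m)² = 331.5286  ⇒  Var(R_m) = 331.5286 / 6 = 55.2548
β = Cov / Var(R_m) = 86.7119 / 55.2548 = 1.5693
E(R) = R_f + β × MRP = 1.13% + 1.5693 × 6.85% = 11.88%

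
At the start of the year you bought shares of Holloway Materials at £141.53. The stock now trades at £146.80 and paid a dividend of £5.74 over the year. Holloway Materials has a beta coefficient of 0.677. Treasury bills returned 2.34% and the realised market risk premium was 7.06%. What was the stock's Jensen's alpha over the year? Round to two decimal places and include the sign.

+0.66%

Realised HPR = (P1 + D1 − P0) / P0 = (146.80 + 5.74 − 141.53) / 141.53 = 11.01 / 141.53 = 7.7793%
CAPM required = R_f + β·MRP = 2.34% + 0.677 × 7.06% = 7.11962%
α = realised − required = 7.7793% − 7.11962% = +0.66%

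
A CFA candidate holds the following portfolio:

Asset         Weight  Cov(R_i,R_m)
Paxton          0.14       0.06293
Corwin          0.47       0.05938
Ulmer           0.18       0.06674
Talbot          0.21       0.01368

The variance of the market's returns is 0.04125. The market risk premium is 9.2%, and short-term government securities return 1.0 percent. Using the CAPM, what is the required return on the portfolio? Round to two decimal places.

12.51%

β_Paxton = 0.06293 / 0.04125 = 1.5256
β_Corwin = 0.05938 / 0.04125 = 1.4395
β_Ulmer = 0.06674 / 0.04125 = 1.6179
β_Talbot = 0.01368 / 0.04125 = 0.3316
β_P = Σ w_i β_i = 0.14×1.5256 + 0.47×1.4395 + 0.18×1.6179 + 0.21×0.3316 = 1.2510
E(R_P) = R_f + β_P × MRP = 1.0% + 1.2510 × 9.2% = 12.51%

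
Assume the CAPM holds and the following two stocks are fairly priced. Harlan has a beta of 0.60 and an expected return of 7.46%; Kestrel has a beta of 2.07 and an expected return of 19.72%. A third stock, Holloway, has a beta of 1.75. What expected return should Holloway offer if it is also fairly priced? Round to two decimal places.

17.05%

MRP (SML slope) = (19.72% − 7.46%) / (2.07 − 0.60) = 12.26% / 1.47 = 8.3401%
R_f (intercept) = 7.46% − 0.60 × 8.3401% = 2.4559%
E(R_Holloway) = R_f + β × MRP = 2.4559% + 1.75 × 8.3401% = 17.05%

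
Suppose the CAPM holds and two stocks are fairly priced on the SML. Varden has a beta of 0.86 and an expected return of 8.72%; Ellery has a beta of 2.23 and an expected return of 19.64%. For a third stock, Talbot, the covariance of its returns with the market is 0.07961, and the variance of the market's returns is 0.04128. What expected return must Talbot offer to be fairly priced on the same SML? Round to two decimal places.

MRP = (19.64% − 8.72%) / (2.23 − 0.86) = 7.9708%
R_f = 8.72% − 0.86 × 7.9708% = 1.8651%
β_Talbot = Cov / Var(R_m) = 0.07961 / 0.04128 = 1.9285
E(R_Talbot) = R_f + β × MRP = 1.8651% + 1.9285 × 7.9708% = 17.24%

17.24%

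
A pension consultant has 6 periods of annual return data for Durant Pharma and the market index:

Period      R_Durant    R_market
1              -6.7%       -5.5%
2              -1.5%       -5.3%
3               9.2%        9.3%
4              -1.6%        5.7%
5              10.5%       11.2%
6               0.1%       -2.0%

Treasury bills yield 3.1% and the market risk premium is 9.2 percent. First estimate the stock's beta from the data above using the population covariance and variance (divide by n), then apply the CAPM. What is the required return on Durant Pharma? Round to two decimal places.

Mean R_i = (-6.7 − 1.5 + 9.2 − 1.6 + 10.5 + 0.1) / 6 = 1.6667%
Mean R_m = (-5.5 − 5.3 + 9.3 + 5.7 + 11.2 − 2.0) / 6 = 2.2333%
Σ(R_i − R̄_i)(R_m − R̄_m) = 216.3067  ⇒  Cov = 216.3067 / 6 = 36.0511
Σ(R_m − R̄_m)² = 276.8333  ⇒  Var(R_m) = 276.8333 / 6 = 46.1389
β = Cov / Var(R_m) = 36.0511 / 46.1389 = 0.7814
E(R) = R_f + β × MRP = 3.1% + 0.7814 × 9.2% = 10.29%

10.29%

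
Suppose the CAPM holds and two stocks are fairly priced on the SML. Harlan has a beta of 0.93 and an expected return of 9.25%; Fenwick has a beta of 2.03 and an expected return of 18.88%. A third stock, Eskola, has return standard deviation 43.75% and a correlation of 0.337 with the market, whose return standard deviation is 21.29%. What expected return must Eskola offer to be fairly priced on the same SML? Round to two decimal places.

7.17%

MRP = (18.88% − 9.25%) / (2.03 − 0.93) = 8.7545%
R_f = 9.25% − 0.93 × 8.7545% = 1.1083%
β_Eskola = ρ·σ_i/σ_m = 0.337 × 43.75 / 21.29 = 0.6925
E(R_Eskola) = R_f + β × MRP = 1.1083% + 0.6925 × 8.7545% = 7.17%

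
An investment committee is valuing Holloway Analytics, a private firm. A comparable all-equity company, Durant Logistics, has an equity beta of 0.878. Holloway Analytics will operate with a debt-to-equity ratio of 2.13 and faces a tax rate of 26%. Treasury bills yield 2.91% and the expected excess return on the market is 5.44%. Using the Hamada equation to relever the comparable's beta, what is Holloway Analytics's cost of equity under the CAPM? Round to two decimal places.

15.21%

β_L = β_U × [1 + (1 − t)(D/E)] = 0.878 × [1 + (1 − 0.26) × 2.13]
    = 0.878 × [1 + 0.74 × 2.13] = 0.878 × 2.5762 = 2.2619
E(R) = R_f + β_L × MRP = 2.91% + 2.2619 × 5.44% = 15.21%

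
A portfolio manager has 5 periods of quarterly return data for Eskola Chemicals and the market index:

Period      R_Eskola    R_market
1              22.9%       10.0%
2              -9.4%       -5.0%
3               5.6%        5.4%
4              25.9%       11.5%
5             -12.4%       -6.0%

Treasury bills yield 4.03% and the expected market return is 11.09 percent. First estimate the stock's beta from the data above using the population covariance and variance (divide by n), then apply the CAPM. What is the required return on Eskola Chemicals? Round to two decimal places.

Mean R_i = (22.9 − 9.4 + 5.6 + 25.9 − 12.4) / 5 = 6.5200%
Mean R_m = (10.0 − 5.0 + 5.4 + 11.5 − 6.0) / 5 = 3.1800%
Σ(R_i − R̄_i)(R_m − R̄_m) = 574.8220  ⇒  Cov = 574.8220 / 5 = 114.9644
Σ(R_m − R̄_m)² = 271.8480  ⇒  Var(R_m) = 271.8480 / 5 = 54.3696
β = Cov / Var(R_m) = 114.9644 / 54.3696 = 2.1145
MRP = 11.09% − 4.03% = 7.06%
E(R) = R_f + β × MRP = 4.03% + 2.1145 × 7.06% = 18.96%

18.96%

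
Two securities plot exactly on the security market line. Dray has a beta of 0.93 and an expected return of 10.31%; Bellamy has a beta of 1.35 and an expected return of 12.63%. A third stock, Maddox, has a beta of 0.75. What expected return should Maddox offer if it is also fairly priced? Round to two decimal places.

MRP (SML slope) = (12.63% − 10.31%) / (1.35 − 0.93) = 2.32% / 0.42 = 5.5238%
R_f (intercept) = 10.31% − 0.93 × 5.5238% = 5.1729%
E(R_Maddox) = R_f + β × MRP = 5.1729% + 0.75 × 5.5238% = 9.32%

9.32%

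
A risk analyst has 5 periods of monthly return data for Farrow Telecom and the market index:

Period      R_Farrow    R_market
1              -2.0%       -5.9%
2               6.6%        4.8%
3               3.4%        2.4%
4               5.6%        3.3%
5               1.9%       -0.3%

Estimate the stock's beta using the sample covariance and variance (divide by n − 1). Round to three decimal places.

0.793

Mean R_i = (-2.0 + 6.6 + 3.4 + 5.6 + 1.9) / 5 = 3.1000%
Mean R_m = (-5.9 + 4.8 + 2.4 + 3.3 − 0.3) / 5 = 0.8600%
Σ(R_i − R̄_i)(R_m − R̄_m) = 56.2200  ⇒  Cov = 56.2200 / 4 = 14.0550
Σ(R_m − R̄_m)² = 70.8920  ⇒  Var(R_m) = 70.8920 / 4 = 17.7230
β = Cov / Var(R_m) = 14.0550 / 17.7230 = 0.7930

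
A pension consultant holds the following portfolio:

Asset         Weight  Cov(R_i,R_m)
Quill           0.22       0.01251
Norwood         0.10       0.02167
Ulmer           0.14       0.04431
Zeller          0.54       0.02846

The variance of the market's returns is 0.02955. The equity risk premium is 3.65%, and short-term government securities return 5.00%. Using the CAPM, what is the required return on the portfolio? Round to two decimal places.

β_Quill = 0.01251 / 0.02955 = 0.4234
β_Norwood = 0.02167 / 0.02955 = 0.7333
β_Ulmer = 0.04431 / 0.02955 = 1.4995
β_Zeller = 0.02846 / 0.02955 = 0.9631
β_P = Σ w_i β_i = 0.22×0.4234 + 0.10×0.7333 + 0.14×1.4995 + 0.54×0.9631 = 0.8965
E(R_P) = R_f + β_P × MRP = 5.00% + 0.8965 × 3.65% = 8.27%

8.27%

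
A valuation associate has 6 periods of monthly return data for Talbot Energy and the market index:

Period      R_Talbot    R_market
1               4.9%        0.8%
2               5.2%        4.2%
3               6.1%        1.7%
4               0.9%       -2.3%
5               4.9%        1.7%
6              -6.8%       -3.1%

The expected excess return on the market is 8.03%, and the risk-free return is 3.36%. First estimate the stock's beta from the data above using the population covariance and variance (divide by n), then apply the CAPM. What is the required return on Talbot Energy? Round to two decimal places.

15.34%

Mean R_i = (4.9 + 5.2 + 6.1 + 0.9 + 4.9 − 6.8) / 6 = 2.5333%
Mean R_m = (0.8 + 4.2 + 1.7 − 2.3 + 1.7 − 3.1) / 6 = 0.5000%
Σ(R_i − R̄_i)(R_m − R̄_m) = 55.8700  ⇒  Cov = 55.8700 / 6 = 9.3117
Σ(R_m − R̄_m)² = 37.4600  ⇒  Var(R_m) = 37.4600 / 6 = 6.2433
β = Cov / Var(R_m) = 9.3117 / 6.2433 = 1.4915
E(R) = R_f + β × MRP = 3.36% + 1.4915 × 8.03% = 15.34%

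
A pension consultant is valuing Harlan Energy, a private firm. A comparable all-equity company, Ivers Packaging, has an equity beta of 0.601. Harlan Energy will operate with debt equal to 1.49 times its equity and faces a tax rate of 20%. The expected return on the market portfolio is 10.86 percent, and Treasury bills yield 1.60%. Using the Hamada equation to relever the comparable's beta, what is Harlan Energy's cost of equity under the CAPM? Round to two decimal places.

β_L = β_U × [1 + (1 − t)(D/E)] = 0.601 × [1 + (1 − 0.20) × 1.49]
    = 0.601 × [1 + 0.80 × 1.49] = 0.601 × 2.1920 = 1.3174
MRP = 10.86% − 1.60% = 9.26%
E(R) = R_f + β_L × MRP = 1.60% + 1.3174 × 9.26% = 13.80%

13.80%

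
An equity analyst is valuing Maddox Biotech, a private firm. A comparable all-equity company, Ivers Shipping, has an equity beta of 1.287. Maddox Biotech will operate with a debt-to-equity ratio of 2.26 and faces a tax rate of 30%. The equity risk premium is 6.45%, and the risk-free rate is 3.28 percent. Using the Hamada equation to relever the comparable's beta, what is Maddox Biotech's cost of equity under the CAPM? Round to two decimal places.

24.71%

β_L = β_U × [1 + (1 − t)(D/E)] = 1.287 × [1 + (1 − 0.30) × 2.26]
    = 1.287 × [1 + 0.70 × 2.26] = 1.287 × 2.5820 = 3.3230
E(R) = R_f + β_L × MRP = 3.28% + 3.3230 × 6.45% = 24.71%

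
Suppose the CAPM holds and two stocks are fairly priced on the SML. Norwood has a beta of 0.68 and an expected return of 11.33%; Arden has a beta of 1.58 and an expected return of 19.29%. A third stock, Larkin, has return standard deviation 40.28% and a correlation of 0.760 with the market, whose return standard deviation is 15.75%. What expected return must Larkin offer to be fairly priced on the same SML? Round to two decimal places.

MRP = (19.29% − 11.33%) / (1.58 − 0.68) = 8.8444%
R_f = 11.33% − 0.68 × 8.8444% = 5.3158%
β_Larkin = ρ·σ_i/σ_m = 0.760 × 40.28 / 15.75 = 1.9437
E(R_Larkin) = R_f + β × MRP = 5.3158% + 1.9437 × 8.8444% = 22.51%

22.51%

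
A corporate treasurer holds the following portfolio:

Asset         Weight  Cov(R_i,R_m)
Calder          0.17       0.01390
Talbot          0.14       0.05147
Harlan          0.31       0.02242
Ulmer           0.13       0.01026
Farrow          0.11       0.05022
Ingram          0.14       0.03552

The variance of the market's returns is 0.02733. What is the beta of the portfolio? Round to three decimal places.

β_Calder = 0.01390 / 0.02733 = 0.5086
β_Talbot = 0.05147 / 0.02733 = 1.8833
β_Harlan = 0.02242 / 0.02733 = 0.8203
β_Ulmer = 0.01026 / 0.02733 = 0.3754
β_Farrow = 0.05022 / 0.02733 = 1.8375
β_Ingram = 0.03552 / 0.02733 = 1.2997
β_P = Σ w_i β_i = 0.17×0.5086 + 0.14×1.8833 + 0.31×0.8203 + 0.13×0.3754 + 0.11×1.8375 + 0.14×1.2997 = 1.0373

1.037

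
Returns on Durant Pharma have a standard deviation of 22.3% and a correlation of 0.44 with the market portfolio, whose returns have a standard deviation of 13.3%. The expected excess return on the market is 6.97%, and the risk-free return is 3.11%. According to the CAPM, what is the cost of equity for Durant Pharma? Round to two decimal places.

β = ρ × σ_i / σ_m = 0.44 × 22.3% / 13.3% = 0.7377
E(R) = 3.11% + 0.7377 × 6.97% = 8.25%

8.25%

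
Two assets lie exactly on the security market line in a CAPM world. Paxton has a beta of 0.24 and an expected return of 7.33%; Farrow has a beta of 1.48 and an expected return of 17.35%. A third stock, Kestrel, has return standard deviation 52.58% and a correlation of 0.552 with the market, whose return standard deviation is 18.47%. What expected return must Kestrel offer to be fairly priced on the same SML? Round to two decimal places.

MRP = (17.35% − 7.33%) / (1.48 − 0.24) = 8.0806%
R_f = 7.33% − 0.24 × 8.0806% = 5.3907%
β_Kestrel = ρ·σ_i/σ_m = 0.552 × 52.58 / 18.47 = 1.5714
E(R_Kestrel) = R_f + β × MRP = 5.3907% + 1.5714 × 8.0806% = 18.09%

18.09%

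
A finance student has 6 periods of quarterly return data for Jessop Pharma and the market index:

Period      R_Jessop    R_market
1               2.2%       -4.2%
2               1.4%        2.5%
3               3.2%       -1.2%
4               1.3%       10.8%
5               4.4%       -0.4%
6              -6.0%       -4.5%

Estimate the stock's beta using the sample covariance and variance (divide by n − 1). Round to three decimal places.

0.164

Mean R_i = (2.2 + 1.4 + 3.2 + 1.3 + 4.4 − 6.0) / 6 = 1.0833%
Mean R_m = (-4.2 + 2.5 − 1.2 + 10.8 − 0.4 − 4.5) / 6 = 0.5000%
Σ(R_i − R̄_i)(R_m − R̄_m) = 26.4500  ⇒  Cov = 26.4500 / 5 = 5.2900
Σ(R_m − R̄_m)² = 160.8800  ⇒  Var(R_m) = 160.8800 / 5 = 32.1760
β = Cov / Var(R_m) = 5.2900 / 32.1760 = 0.1644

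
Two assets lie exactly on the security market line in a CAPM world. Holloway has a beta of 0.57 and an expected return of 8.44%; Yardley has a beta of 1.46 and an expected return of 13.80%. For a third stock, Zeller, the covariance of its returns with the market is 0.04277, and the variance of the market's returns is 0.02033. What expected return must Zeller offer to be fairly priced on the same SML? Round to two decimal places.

17.68%

MRP = (13.80% − 8.44%) / (1.46 − 0.57) = 6.0225%
R_f = 8.44% − 0.57 × 6.0225% = 5.0072%
β_Zeller = Cov / Var(R_m) = 0.04277 / 0.02033 = 2.1038
E(R_Zeller) = R_f + β × MRP = 5.0072% + 2.1038 × 6.0225% = 17.68%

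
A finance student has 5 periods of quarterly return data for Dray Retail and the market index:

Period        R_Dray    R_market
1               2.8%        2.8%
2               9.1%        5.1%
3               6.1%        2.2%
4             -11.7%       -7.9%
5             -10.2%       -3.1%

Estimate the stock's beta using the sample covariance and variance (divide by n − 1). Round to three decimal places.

Mean R_i = (2.8 + 9.1 + 6.1 − 11.7 − 10.2) / 5 = -0.7800%
Mean R_m = (2.8 + 5.1 + 2.2 − 7.9 − 3.1) / 5 = -0.1800%
Σ(R_i − R̄_i)(R_m − R̄_m) = 191.0180  ⇒  Cov = 191.0180 / 4 = 47.7545
Σ(R_m − R̄_m)² = 110.5480  ⇒  Var(R_m) = 110.5480 / 4 = 27.6370
β = Cov / Var(R_m) = 47.7545 / 27.6370 = 1.7279

1.728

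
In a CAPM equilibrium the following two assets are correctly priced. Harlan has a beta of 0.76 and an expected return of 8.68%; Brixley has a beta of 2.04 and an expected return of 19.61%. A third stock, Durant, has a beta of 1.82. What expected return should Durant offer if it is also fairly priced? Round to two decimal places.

17.73%

MRP (SML slope) = (19.61% − 8.68%) / (2.04 − 0.76) = 10.93% / 1.28 = 8.5391%
R_f (intercept) = 8.68% − 0.76 × 8.5391% = 2.1903%
E(R_Durant) = R_f + β × MRP = 2.1903% + 1.82 × 8.5391% = 17.73%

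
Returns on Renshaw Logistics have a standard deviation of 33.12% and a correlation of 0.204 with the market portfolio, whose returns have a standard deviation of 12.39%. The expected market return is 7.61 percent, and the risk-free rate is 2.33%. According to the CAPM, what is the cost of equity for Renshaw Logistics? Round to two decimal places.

β = ρ × σ_i / σ_m = 0.204 × 33.12% / 12.39% = 0.5453
MRP = 7.61% − 2.33% = 5.28%
E(R) = 2.33% + 0.5453 × 5.28% = 5.21%

5.21%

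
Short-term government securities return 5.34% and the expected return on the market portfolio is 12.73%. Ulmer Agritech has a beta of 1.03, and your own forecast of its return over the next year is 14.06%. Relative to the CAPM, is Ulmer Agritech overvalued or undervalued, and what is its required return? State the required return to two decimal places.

Undervalued; required return 12.95%

MRP = 12.73% − 5.34% = 7.39%
Required return = R_f + β·MRP = 5.34% + 1.03 × 7.39% = 12.95%
Forecast 14.06% > required 12.95% → the stock plots above the SML → undervalued.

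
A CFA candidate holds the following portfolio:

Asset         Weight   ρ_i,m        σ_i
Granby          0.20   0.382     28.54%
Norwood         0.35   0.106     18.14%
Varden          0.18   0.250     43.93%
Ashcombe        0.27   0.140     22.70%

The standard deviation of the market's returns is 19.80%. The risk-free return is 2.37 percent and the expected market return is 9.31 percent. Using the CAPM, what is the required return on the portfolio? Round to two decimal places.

4.36%

β_Granby = 0.382 × 28.54% / 19.80% = 0.5506
β_Norwood = 0.106 × 18.14% / 19.80% = 0.0971
β_Varden = 0.250 × 43.93% / 19.80% = 0.5547
β_Ashcombe = 0.140 × 22.70% / 19.80% = 0.1605
β_P = Σ w_i β_i = 0.20×0.5506 + 0.35×0.0971 + 0.18×0.5547 + 0.27×0.1605 = 0.2873
MRP = 9.31% − 2.37% = 6.94%
E(R_P) = R_f + β_P × MRP = 2.37% + 0.2873 × 6.94% = 4.36%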